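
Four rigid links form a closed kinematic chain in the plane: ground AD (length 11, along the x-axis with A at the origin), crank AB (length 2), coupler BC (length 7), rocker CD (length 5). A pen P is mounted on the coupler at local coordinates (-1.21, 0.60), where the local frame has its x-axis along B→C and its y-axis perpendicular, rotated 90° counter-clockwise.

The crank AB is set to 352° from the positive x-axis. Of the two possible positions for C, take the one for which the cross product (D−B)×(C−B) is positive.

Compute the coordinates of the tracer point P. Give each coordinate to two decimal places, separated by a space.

A=(0,0), D=(11.00,0)
B = A + 2.00·(cos352°, sin352°) = (1.9805, -0.2783)
|BD| = 9.0238
circle(B,7.00) ∩ circle(D,5.00): a=5.8417, h=3.8567
  candidates: C₊=(7.7005,3.7568) cross=34.802; C₋=(7.9384,-3.9531) cross=-34.802
  mode + wants cross > 0 → take C=(7.7005,3.7568) (cross=34.802)
ex = (C−B)/|BC| = (0.8171,0.5764); ey = (-0.5764,0.8171)
P = B + -1.21·ex + 0.60·ey = (0.6459,-0.4856)

0.65 -0.49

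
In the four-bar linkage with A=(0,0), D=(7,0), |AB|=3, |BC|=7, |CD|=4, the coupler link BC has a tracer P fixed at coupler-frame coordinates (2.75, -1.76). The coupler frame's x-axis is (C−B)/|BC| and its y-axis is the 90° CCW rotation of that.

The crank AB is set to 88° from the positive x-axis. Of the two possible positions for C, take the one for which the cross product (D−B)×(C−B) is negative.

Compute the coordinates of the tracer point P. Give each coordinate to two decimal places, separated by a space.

A=(0,0), D=(7.00,0)
B = A + 3.00·(cos88°, sin88°) = (0.1047, 2.9982)
|BD| = 7.5189
circle(B,7.00) ∩ circle(D,4.00): a=5.9539, h=3.6811
  candidates: C₊=(7.0327,3.9999) cross=27.678; C₋=(4.0969,-2.7518) cross=-27.678
  mode - wants cross < 0 → take C=(4.0969,-2.7518) (cross=-27.678)
ex = (C−B)/|BC| = (0.5703,-0.8214); ey = (0.8214,0.5703)
P = B + 2.75·ex + -1.76·ey = (0.2274,-0.2645)

0.23 -0.26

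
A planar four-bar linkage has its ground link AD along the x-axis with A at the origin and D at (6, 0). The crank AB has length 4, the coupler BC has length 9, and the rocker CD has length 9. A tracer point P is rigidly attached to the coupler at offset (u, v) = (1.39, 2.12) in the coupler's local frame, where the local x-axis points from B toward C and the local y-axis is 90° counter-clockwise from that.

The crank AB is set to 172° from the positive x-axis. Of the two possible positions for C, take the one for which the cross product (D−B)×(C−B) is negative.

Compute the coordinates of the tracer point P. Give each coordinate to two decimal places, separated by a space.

A=(0,0), D=(6.00,0)
B = A + 4.00·(cos172°, sin172°) = (-3.9611, 0.5567)
|BD| = 9.9766
circle(B,9.00) ∩ circle(D,9.00): a=4.9883, h=7.4911
  candidates: C₊=(1.4375,7.7578) cross=74.736; C₋=(0.6015,-7.2011) cross=-74.736
  mode - wants cross < 0 → take C=(0.6015,-7.2011) (cross=-74.736)
ex = (C−B)/|BC| = (0.5069,-0.8620); ey = (0.8620,0.5069)
P = B + 1.39·ex + 2.12·ey = (-1.4290,0.4333)

-1.43 0.43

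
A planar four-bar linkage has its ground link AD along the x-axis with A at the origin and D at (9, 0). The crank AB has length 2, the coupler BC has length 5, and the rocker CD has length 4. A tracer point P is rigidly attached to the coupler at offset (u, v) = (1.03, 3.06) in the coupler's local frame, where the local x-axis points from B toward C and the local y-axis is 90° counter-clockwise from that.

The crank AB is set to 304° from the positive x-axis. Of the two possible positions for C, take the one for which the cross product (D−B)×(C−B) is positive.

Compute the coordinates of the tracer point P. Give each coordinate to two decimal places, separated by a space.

A=(0,0), D=(9.00,0)
B = A + 2.00·(cos304°, sin304°) = (1.1184, -1.6581)
|BD| = 8.0541
circle(B,5.00) ∩ circle(D,4.00): a=4.5858, h=1.9926
  candidates: C₊=(5.1957,1.2359) cross=16.049; C₋=(6.0162,-2.6640) cross=-16.049
  mode + wants cross > 0 → take C=(5.1957,1.2359) (cross=16.049)
ex = (C−B)/|BC| = (0.8155,0.5788); ey = (-0.5788,0.8155)
P = B + 1.03·ex + 3.06·ey = (0.1872,1.4334)

0.19 1.43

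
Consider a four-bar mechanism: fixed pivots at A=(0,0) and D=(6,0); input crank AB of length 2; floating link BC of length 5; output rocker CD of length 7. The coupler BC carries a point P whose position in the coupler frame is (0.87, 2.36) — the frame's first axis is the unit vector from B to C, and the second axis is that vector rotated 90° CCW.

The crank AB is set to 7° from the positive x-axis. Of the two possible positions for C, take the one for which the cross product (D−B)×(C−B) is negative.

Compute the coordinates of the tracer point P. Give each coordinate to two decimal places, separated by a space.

4.05 -1.20

A=(0,0), D=(6.00,0)
B = A + 2.00·(cos7°, sin7°) = (1.9851, 0.2437)
|BD| = 4.0223
circle(B,5.00) ∩ circle(D,7.00): a=-0.9722, h=4.9046
  candidates: C₊=(1.3119,5.1982) cross=19.728; C₋=(0.7175,-4.5929) cross=-19.728
  mode - wants cross < 0 → take C=(0.7175,-4.5929) (cross=-19.728)
ex = (C−B)/|BC| = (-0.2535,-0.9673); ey = (0.9673,-0.2535)
P = B + 0.87·ex + 2.36·ey = (4.0474,-1.1962)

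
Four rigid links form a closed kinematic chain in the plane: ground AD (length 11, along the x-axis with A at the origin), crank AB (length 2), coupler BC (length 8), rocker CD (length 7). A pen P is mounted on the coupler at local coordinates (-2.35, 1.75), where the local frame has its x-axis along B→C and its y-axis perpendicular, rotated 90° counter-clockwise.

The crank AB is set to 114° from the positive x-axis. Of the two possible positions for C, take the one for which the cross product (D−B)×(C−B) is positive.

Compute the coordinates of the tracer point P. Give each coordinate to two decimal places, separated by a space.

A=(0,0), D=(11.00,0)
B = A + 2.00·(cos114°, sin114°) = (-0.8135, 1.8271)
|BD| = 11.9539
circle(B,8.00) ∩ circle(D,7.00): a=6.6044, h=4.5147
  candidates: C₊=(6.4033,5.2793) cross=53.968; C₋=(5.0233,-3.6440) cross=-53.968
  mode + wants cross > 0 → take C=(6.4033,5.2793) (cross=53.968)
ex = (C−B)/|BC| = (0.9021,0.4315); ey = (-0.4315,0.9021)
P = B + -2.35·ex + 1.75·ey = (-3.6886,2.3917)

-3.69 2.39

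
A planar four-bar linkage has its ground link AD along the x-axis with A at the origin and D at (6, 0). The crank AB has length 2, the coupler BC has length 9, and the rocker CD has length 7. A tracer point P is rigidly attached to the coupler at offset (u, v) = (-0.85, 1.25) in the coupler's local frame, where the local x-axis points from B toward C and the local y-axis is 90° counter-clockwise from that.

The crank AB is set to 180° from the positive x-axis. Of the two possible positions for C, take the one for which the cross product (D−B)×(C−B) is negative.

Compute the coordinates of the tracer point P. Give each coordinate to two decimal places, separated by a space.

A=(0,0), D=(6.00,0)
B = A + 2.00·(cos180°, sin180°) = (-2.0000, 0.0000)
|BD| = 8.0000
circle(B,9.00) ∩ circle(D,7.00): a=6.0000, h=6.7082
  candidates: C₊=(4.0000,6.7082) cross=53.666; C₋=(4.0000,-6.7082) cross=-53.666
  mode - wants cross < 0 → take C=(4.0000,-6.7082) (cross=-53.666)
ex = (C−B)/|BC| = (0.6667,-0.7454); ey = (0.7454,0.6667)
P = B + -0.85·ex + 1.25·ey = (-1.6350,1.4669)

-1.63 1.47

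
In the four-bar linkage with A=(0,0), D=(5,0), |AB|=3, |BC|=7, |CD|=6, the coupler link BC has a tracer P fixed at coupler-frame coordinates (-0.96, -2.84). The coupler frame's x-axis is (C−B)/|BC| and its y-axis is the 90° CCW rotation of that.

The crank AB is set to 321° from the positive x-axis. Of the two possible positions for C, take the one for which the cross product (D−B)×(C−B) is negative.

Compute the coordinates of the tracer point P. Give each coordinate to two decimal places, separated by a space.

A=(0,0), D=(5.00,0)
B = A + 3.00·(cos321°, sin321°) = (2.3314, -1.8880)
|BD| = 3.2689
circle(B,7.00) ∩ circle(D,6.00): a=3.6229, h=5.9895
  candidates: C₊=(1.8297,5.0940) cross=19.579; C₋=(8.7483,-4.6851) cross=-19.579
  mode - wants cross < 0 → take C=(8.7483,-4.6851) (cross=-19.579)
ex = (C−B)/|BC| = (0.9167,-0.3996); ey = (0.3996,0.9167)
P = B + -0.96·ex + -2.84·ey = (0.3166,-4.1078)

0.32 -4.11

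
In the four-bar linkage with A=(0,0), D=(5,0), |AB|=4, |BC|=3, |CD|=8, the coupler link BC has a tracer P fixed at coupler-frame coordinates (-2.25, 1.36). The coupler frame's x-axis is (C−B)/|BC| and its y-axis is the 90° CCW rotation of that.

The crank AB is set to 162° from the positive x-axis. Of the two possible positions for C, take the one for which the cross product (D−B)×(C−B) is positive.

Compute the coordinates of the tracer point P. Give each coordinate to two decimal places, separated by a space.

-6.20 0.16

A=(0,0), D=(5.00,0)
B = A + 4.00·(cos162°, sin162°) = (-3.8042, 1.2361)
|BD| = 8.8906
circle(B,3.00) ∩ circle(D,8.00): a=1.3521, h=2.6780
  candidates: C₊=(-2.0929,3.7001) cross=23.809; C₋=(-2.8376,-1.6039) cross=-23.809
  mode + wants cross > 0 → take C=(-2.0929,3.7001) (cross=23.809)
ex = (C−B)/|BC| = (0.5704,0.8213); ey = (-0.8213,0.5704)
P = B + -2.25·ex + 1.36·ey = (-6.2047,0.1639)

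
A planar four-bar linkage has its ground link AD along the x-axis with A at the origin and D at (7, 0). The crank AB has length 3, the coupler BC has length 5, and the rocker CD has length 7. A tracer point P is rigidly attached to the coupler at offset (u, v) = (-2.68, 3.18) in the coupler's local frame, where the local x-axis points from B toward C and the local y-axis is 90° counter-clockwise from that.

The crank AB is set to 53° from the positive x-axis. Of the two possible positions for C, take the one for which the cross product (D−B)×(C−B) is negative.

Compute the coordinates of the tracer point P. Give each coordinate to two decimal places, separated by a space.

A=(0,0), D=(7.00,0)
B = A + 3.00·(cos53°, sin53°) = (1.8054, 2.3959)
|BD| = 5.7205
circle(B,5.00) ∩ circle(D,7.00): a=0.7625, h=4.9415
  candidates: C₊=(4.5675,6.5638) cross=28.268; C₋=(0.4282,-2.4107) cross=-28.268
  mode - wants cross < 0 → take C=(0.4282,-2.4107) (cross=-28.268)
ex = (C−B)/|BC| = (-0.2755,-0.9613); ey = (0.9613,-0.2755)
P = B + -2.68·ex + 3.18·ey = (5.6006,4.0963)

5.60 4.10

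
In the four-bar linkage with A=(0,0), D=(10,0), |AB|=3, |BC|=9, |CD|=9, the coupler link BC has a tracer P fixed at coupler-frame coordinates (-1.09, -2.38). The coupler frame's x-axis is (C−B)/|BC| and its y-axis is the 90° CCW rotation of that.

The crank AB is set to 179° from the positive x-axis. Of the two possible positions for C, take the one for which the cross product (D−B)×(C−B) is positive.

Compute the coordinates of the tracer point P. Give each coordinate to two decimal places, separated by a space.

A=(0,0), D=(10.00,0)
B = A + 3.00·(cos179°, sin179°) = (-2.9995, 0.0524)
|BD| = 12.9996
circle(B,9.00) ∩ circle(D,9.00): a=6.4998, h=6.2251
  candidates: C₊=(3.5253,6.2513) cross=80.925; C₋=(3.4752,-6.1989) cross=-80.925
  mode + wants cross > 0 → take C=(3.5253,6.2513) (cross=80.925)
ex = (C−B)/|BC| = (0.7250,0.6888); ey = (-0.6888,0.7250)
P = B + -1.09·ex + -2.38·ey = (-2.1505,-2.4239)

-2.15 -2.42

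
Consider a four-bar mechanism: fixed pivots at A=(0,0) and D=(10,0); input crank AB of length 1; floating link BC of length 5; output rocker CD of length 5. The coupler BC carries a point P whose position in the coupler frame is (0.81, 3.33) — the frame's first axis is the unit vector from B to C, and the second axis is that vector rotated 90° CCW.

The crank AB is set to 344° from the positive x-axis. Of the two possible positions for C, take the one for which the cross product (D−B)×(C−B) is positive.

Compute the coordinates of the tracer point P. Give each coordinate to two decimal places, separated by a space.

A=(0,0), D=(10.00,0)
B = A + 1.00·(cos344°, sin344°) = (0.9613, -0.2756)
|BD| = 9.0429
circle(B,5.00) ∩ circle(D,5.00): a=4.5215, h=2.1346
  candidates: C₊=(5.4156,1.9957) cross=19.303; C₋=(5.5457,-2.2714) cross=-19.303
  mode + wants cross > 0 → take C=(5.4156,1.9957) (cross=19.303)
ex = (C−B)/|BC| = (0.8909,0.4543); ey = (-0.4543,0.8909)
P = B + 0.81·ex + 3.33·ey = (0.1701,3.0589)

0.17 3.06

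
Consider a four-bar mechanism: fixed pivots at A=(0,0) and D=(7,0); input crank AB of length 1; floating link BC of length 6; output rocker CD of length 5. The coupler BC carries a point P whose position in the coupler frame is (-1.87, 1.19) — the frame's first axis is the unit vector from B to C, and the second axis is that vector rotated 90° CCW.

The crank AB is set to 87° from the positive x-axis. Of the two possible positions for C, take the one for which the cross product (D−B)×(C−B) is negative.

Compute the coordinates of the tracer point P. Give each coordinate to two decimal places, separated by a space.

A=(0,0), D=(7.00,0)
B = A + 1.00·(cos87°, sin87°) = (0.0523, 0.9986)
|BD| = 7.0191
circle(B,6.00) ∩ circle(D,5.00): a=4.2931, h=4.1916
  candidates: C₊=(4.8981,4.5368) cross=29.421; C₋=(3.7054,-3.7611) cross=-29.421
  mode - wants cross < 0 → take C=(3.7054,-3.7611) (cross=-29.421)
ex = (C−B)/|BC| = (0.6088,-0.7933); ey = (0.7933,0.6088)
P = B + -1.87·ex + 1.19·ey = (-0.1422,3.2066)

-0.14 3.21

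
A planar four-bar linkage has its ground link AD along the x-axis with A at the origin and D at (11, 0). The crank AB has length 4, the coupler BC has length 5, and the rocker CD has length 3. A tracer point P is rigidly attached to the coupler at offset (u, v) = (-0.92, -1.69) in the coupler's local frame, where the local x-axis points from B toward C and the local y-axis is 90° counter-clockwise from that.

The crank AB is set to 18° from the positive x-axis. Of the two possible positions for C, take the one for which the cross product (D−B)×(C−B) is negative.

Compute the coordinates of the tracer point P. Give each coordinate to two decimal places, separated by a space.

2.20 0.18

A=(0,0), D=(11.00,0)
B = A + 4.00·(cos18°, sin18°) = (3.8042, 1.2361)
|BD| = 7.3012
circle(B,5.00) ∩ circle(D,3.00): a=4.7463, h=1.5725
  candidates: C₊=(8.7482,1.9823) cross=11.481; C₋=(8.2158,-1.1172) cross=-11.481
  mode - wants cross < 0 → take C=(8.2158,-1.1172) (cross=-11.481)
ex = (C−B)/|BC| = (0.8823,-0.4707); ey = (0.4707,0.8823)
P = B + -0.92·ex + -1.69·ey = (2.1971,0.1780)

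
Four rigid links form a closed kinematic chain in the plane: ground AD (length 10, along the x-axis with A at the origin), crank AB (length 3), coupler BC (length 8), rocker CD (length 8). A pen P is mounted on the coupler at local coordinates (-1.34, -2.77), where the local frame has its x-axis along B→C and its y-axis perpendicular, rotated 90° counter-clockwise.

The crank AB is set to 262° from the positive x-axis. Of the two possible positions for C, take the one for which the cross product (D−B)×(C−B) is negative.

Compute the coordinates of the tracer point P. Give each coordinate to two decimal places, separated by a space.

A=(0,0), D=(10.00,0)
B = A + 3.00·(cos262°, sin262°) = (-0.4175, -2.9708)
|BD| = 10.8328
circle(B,8.00) ∩ circle(D,8.00): a=5.4164, h=5.8875
  candidates: C₊=(3.1767,4.1764) cross=63.778; C₋=(6.4058,-7.1472) cross=-63.778
  mode - wants cross < 0 → take C=(6.4058,-7.1472) (cross=-63.778)
ex = (C−B)/|BC| = (0.8529,-0.5220); ey = (0.5220,0.8529)
P = B + -1.34·ex + -2.77·ey = (-3.0065,-4.6338)

-3.01 -4.63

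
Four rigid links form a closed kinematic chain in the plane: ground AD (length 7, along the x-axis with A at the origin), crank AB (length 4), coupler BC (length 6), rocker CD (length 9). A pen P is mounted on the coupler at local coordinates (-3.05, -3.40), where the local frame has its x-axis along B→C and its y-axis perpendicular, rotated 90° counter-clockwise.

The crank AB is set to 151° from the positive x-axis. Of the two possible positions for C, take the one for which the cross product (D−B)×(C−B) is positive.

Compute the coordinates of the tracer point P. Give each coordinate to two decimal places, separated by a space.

-3.10 -2.61

A=(0,0), D=(7.00,0)
B = A + 4.00·(cos151°, sin151°) = (-3.4985, 1.9392)
|BD| = 10.6761
circle(B,6.00) ∩ circle(D,9.00): a=3.2305, h=5.0561
  candidates: C₊=(0.5967,6.3244) cross=53.979; C₋=(-1.2401,-3.6195) cross=-53.979
  mode + wants cross > 0 → take C=(0.5967,6.3244) (cross=53.979)
ex = (C−B)/|BC| = (0.6825,0.7309); ey = (-0.7309,0.6825)
P = B + -3.05·ex + -3.40·ey = (-3.0953,-2.6105)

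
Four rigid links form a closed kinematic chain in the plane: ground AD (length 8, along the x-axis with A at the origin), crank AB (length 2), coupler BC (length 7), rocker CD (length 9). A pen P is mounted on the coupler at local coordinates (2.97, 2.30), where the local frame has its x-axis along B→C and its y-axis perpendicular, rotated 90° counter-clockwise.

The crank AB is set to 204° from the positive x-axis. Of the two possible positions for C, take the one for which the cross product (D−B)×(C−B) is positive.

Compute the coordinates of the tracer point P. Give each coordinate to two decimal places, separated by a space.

-2.75 2.83

A=(0,0), D=(8.00,0)
B = A + 2.00·(cos204°, sin204°) = (-1.8271, -0.8135)
|BD| = 9.8607
circle(B,7.00) ∩ circle(D,9.00): a=3.3077, h=6.1692
  candidates: C₊=(0.9604,5.6076) cross=60.832; C₋=(1.9783,-6.6887) cross=-60.832
  mode + wants cross > 0 → take C=(0.9604,5.6076) (cross=60.832)
ex = (C−B)/|BC| = (0.3982,0.9173); ey = (-0.9173,0.3982)
P = B + 2.97·ex + 2.30·ey = (-2.7541,2.8268)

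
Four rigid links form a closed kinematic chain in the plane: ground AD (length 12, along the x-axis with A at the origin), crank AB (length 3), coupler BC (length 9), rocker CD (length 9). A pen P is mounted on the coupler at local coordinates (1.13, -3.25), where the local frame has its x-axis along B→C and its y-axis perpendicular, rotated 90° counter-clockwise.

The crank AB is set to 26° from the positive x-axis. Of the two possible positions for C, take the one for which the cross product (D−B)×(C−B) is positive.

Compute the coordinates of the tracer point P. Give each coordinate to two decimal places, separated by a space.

A=(0,0), D=(12.00,0)
B = A + 3.00·(cos26°, sin26°) = (2.6964, 1.3151)
|BD| = 9.3961
circle(B,9.00) ∩ circle(D,9.00): a=4.6981, h=7.6765
  candidates: C₊=(8.4226,8.2585) cross=72.129; C₋=(6.2738,-6.9434) cross=-72.129
  mode + wants cross > 0 → take C=(8.4226,8.2585) (cross=72.129)
ex = (C−B)/|BC| = (0.6362,0.7715); ey = (-0.7715,0.6362)
P = B + 1.13·ex + -3.25·ey = (5.9227,0.1191)

5.92 0.12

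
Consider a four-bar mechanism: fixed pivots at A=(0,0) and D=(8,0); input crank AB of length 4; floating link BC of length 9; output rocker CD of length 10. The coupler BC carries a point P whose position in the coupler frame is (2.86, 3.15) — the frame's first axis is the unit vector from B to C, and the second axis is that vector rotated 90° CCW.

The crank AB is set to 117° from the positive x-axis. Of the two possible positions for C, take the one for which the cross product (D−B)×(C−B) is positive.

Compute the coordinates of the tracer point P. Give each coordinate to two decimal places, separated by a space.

A=(0,0), D=(8.00,0)
B = A + 4.00·(cos117°, sin117°) = (-1.8160, 3.5640)
|BD| = 10.4430
circle(B,9.00) ∩ circle(D,10.00): a=4.3118, h=7.8999
  candidates: C₊=(4.9331,9.5181) cross=82.498; C₋=(-0.4592,-5.3331) cross=-82.498
  mode + wants cross > 0 → take C=(4.9331,9.5181) (cross=82.498)
ex = (C−B)/|BC| = (0.7499,0.6616); ey = (-0.6616,0.7499)
P = B + 2.86·ex + 3.15·ey = (-1.7552,7.8182)

-1.76 7.82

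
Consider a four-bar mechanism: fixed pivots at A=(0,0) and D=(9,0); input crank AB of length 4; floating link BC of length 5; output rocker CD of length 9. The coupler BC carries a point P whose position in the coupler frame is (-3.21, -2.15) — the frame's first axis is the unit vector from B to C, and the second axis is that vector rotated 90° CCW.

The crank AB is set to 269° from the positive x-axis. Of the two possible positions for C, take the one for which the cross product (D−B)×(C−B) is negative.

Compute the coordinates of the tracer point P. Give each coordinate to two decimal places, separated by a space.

A=(0,0), D=(9.00,0)
B = A + 4.00·(cos269°, sin269°) = (-0.0698, -3.9994)
|BD| = 9.9124
circle(B,5.00) ∩ circle(D,9.00): a=2.1315, h=4.5229
  candidates: C₊=(0.0556,0.9990) cross=44.833; C₋=(3.7054,-7.2778) cross=-44.833
  mode - wants cross < 0 → take C=(3.7054,-7.2778) (cross=-44.833)
ex = (C−B)/|BC| = (0.7550,-0.6557); ey = (0.6557,0.7550)
P = B + -3.21·ex + -2.15·ey = (-3.9032,-3.5180)

-3.90 -3.52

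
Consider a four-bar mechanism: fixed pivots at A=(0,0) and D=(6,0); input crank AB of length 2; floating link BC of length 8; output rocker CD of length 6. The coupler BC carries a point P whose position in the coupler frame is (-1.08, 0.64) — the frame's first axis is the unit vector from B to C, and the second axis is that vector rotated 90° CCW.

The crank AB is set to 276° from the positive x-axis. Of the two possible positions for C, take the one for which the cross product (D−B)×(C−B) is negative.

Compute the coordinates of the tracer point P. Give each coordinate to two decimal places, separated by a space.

-0.42 -0.90

A=(0,0), D=(6.00,0)
B = A + 2.00·(cos276°, sin276°) = (0.2091, -1.9890)
|BD| = 6.1230
circle(B,8.00) ∩ circle(D,6.00): a=5.3480, h=5.9497
  candidates: C₊=(3.3342,5.3753) cross=36.430; C₋=(7.1997,-5.8788) cross=-36.430
  mode - wants cross < 0 → take C=(7.1997,-5.8788) (cross=-36.430)
ex = (C−B)/|BC| = (0.8738,-0.4862); ey = (0.4862,0.8738)
P = B + -1.08·ex + 0.64·ey = (-0.4235,-0.9047)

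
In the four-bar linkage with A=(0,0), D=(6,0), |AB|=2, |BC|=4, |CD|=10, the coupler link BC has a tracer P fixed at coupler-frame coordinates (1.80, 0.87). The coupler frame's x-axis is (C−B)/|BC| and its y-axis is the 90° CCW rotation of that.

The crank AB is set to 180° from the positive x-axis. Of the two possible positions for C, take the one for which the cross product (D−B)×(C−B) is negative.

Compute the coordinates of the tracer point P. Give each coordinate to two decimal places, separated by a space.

-1.74 -1.98

A=(0,0), D=(6.00,0)
B = A + 2.00·(cos180°, sin180°) = (-2.0000, 0.0000)
|BD| = 8.0000
circle(B,4.00) ∩ circle(D,10.00): a=-1.2500, h=3.7997
  candidates: C₊=(-3.2500,3.7997) cross=30.397; C₋=(-3.2500,-3.7997) cross=-30.397
  mode - wants cross < 0 → take C=(-3.2500,-3.7997) (cross=-30.397)
ex = (C−B)/|BC| = (-0.3125,-0.9499); ey = (0.9499,-0.3125)
P = B + 1.80·ex + 0.87·ey = (-1.7361,-1.9817)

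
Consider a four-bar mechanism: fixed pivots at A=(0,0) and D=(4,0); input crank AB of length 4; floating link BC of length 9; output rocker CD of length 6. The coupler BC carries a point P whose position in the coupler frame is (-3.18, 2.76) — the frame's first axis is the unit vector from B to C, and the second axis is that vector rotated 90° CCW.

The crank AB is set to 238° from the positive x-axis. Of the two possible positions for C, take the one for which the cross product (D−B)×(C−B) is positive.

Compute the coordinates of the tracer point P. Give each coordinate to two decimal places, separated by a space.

A=(0,0), D=(4.00,0)
B = A + 4.00·(cos238°, sin238°) = (-2.1197, -3.3922)
|BD| = 6.9970
circle(B,9.00) ∩ circle(D,6.00): a=6.7142, h=5.9933
  candidates: C₊=(0.8470,5.1048) cross=41.935; C₋=(6.6583,-5.3790) cross=-41.935
  mode + wants cross > 0 → take C=(0.8470,5.1048) (cross=41.935)
ex = (C−B)/|BC| = (0.3296,0.9441); ey = (-0.9441,0.3296)
P = B + -3.18·ex + 2.76·ey = (-5.7737,-5.4847)

-5.77 -5.48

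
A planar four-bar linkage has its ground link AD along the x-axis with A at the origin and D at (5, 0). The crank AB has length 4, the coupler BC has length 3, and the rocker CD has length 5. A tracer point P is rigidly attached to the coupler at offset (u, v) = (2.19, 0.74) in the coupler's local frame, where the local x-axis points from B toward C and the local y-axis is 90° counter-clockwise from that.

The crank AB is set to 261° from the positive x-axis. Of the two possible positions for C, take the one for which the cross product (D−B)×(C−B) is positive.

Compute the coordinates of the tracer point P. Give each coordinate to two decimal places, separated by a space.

A=(0,0), D=(5.00,0)
B = A + 4.00·(cos261°, sin261°) = (-0.6257, -3.9508)
|BD| = 6.8744
circle(B,3.00) ∩ circle(D,5.00): a=2.2735, h=1.9574
  candidates: C₊=(0.1099,-1.0423) cross=13.456; C₋=(2.3597,-4.2460) cross=-13.456
  mode + wants cross > 0 → take C=(0.1099,-1.0423) (cross=13.456)
ex = (C−B)/|BC| = (0.2452,0.9695); ey = (-0.9695,0.2452)
P = B + 2.19·ex + 0.74·ey = (-0.8062,-1.6462)

-0.81 -1.65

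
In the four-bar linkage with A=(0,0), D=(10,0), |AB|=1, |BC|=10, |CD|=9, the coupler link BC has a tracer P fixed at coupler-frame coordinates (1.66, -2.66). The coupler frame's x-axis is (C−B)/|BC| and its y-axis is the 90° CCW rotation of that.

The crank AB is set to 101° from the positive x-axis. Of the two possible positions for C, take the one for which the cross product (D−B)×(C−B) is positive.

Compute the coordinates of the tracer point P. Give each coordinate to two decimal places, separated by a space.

A=(0,0), D=(10.00,0)
B = A + 1.00·(cos101°, sin101°) = (-0.1908, 0.9816)
|BD| = 10.2380
circle(B,10.00) ∩ circle(D,9.00): a=6.0469, h=7.9646
  candidates: C₊=(6.5919,8.3298) cross=81.541; C₋=(5.0646,-7.5261) cross=-81.541
  mode + wants cross > 0 → take C=(6.5919,8.3298) (cross=81.541)
ex = (C−B)/|BC| = (0.6783,0.7348); ey = (-0.7348,0.6783)
P = B + 1.66·ex + -2.66·ey = (2.8897,0.3972)

2.89 0.40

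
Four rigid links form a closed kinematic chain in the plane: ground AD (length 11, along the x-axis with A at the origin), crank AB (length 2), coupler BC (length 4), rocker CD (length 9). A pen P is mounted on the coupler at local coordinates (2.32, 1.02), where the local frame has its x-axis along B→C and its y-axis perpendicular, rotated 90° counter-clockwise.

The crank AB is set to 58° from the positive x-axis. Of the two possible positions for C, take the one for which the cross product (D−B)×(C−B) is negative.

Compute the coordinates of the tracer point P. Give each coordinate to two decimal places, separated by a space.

2.73 -0.21

A=(0,0), D=(11.00,0)
B = A + 2.00·(cos58°, sin58°) = (1.0598, 1.6961)
|BD| = 10.0838
circle(B,4.00) ∩ circle(D,9.00): a=1.8189, h=3.5625
  candidates: C₊=(3.4521,4.9019) cross=35.924; C₋=(2.2536,-2.1216) cross=-35.924
  mode - wants cross < 0 → take C=(2.2536,-2.1216) (cross=-35.924)
ex = (C−B)/|BC| = (0.2985,-0.9544); ey = (0.9544,0.2985)
P = B + 2.32·ex + 1.02·ey = (2.7258,-0.2138)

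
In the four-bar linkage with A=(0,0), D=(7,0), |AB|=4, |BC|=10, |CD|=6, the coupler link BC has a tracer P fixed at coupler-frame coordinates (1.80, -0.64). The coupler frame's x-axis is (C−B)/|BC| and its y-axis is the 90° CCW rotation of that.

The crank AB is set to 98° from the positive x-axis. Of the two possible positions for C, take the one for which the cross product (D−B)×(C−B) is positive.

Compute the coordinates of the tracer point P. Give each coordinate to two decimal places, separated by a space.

A=(0,0), D=(7.00,0)
B = A + 4.00·(cos98°, sin98°) = (-0.5567, 3.9611)
|BD| = 8.5319
circle(B,10.00) ∩ circle(D,6.00): a=8.0166, h=5.9778
  candidates: C₊=(9.3189,5.5338) cross=51.002; C₋=(3.7683,-5.0553) cross=-51.002
  mode + wants cross > 0 → take C=(9.3189,5.5338) (cross=51.002)
ex = (C−B)/|BC| = (0.9876,0.1573); ey = (-0.1573,0.9876)
P = B + 1.80·ex + -0.64·ey = (1.3216,3.6121)

1.32 3.61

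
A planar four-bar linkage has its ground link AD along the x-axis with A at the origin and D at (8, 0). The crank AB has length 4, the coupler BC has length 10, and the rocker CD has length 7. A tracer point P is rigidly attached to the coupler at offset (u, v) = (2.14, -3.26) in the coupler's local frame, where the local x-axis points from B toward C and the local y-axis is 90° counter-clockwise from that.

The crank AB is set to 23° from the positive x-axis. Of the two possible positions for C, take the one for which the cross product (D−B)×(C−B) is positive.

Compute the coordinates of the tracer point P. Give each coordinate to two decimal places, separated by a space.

6.74 -0.86

A=(0,0), D=(8.00,0)
B = A + 4.00·(cos23°, sin23°) = (3.6820, 1.5629)
|BD| = 4.5921
circle(B,10.00) ∩ circle(D,7.00): a=7.8490, h=6.1962
  candidates: C₊=(13.1713,4.7178) cross=28.454; C₋=(8.9536,-6.9347) cross=-28.454
  mode + wants cross > 0 → take C=(13.1713,4.7178) (cross=28.454)
ex = (C−B)/|BC| = (0.9489,0.3155); ey = (-0.3155,0.9489)
P = B + 2.14·ex + -3.26·ey = (6.7412,-0.8555)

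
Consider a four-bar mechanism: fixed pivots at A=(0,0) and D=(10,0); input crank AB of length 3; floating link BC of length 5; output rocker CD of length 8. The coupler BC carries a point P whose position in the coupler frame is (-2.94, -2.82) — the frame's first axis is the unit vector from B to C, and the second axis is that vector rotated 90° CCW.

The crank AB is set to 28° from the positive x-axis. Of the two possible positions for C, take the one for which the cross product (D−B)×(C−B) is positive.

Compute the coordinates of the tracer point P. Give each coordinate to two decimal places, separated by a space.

A=(0,0), D=(10.00,0)
B = A + 3.00·(cos28°, sin28°) = (2.6488, 1.4084)
|BD| = 7.4849
circle(B,5.00) ∩ circle(D,8.00): a=1.1372, h=4.8690
  candidates: C₊=(4.6819,5.9764) cross=36.444; C₋=(2.8495,-3.5876) cross=-36.444
  mode + wants cross > 0 → take C=(4.6819,5.9764) (cross=36.444)
ex = (C−B)/|BC| = (0.4066,0.9136); ey = (-0.9136,0.4066)
P = B + -2.94·ex + -2.82·ey = (4.0298,-2.4242)

4.03 -2.42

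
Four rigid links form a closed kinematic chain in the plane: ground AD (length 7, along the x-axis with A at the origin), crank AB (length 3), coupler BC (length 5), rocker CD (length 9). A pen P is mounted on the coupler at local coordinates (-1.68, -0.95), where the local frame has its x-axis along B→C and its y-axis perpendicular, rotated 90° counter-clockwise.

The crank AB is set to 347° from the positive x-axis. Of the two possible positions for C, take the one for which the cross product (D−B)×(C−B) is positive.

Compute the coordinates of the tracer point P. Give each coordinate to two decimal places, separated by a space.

4.75 -0.04

A=(0,0), D=(7.00,0)
B = A + 3.00·(cos347°, sin347°) = (2.9231, -0.6749)
|BD| = 4.1324
circle(B,5.00) ∩ circle(D,9.00): a=-4.7096, h=1.6792
  candidates: C₊=(-1.9975,0.2127) cross=6.939; C₋=(-1.4490,-3.1006) cross=-6.939
  mode + wants cross > 0 → take C=(-1.9975,0.2127) (cross=6.939)
ex = (C−B)/|BC| = (-0.9841,0.1775); ey = (-0.1775,-0.9841)
P = B + -1.68·ex + -0.95·ey = (4.7451,-0.0382)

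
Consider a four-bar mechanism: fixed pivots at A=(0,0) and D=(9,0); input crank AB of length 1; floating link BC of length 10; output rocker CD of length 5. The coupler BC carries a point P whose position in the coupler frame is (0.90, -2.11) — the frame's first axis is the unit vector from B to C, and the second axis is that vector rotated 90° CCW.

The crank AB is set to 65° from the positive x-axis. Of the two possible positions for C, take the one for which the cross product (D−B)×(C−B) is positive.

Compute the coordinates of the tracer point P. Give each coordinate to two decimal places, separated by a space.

A=(0,0), D=(9.00,0)
B = A + 1.00·(cos65°, sin65°) = (0.4226, 0.9063)
|BD| = 8.6251
circle(B,10.00) ∩ circle(D,5.00): a=8.6603, h=4.9999
  candidates: C₊=(9.5604,4.9685) cross=43.125; C₋=(8.5096,-4.9759) cross=-43.125
  mode + wants cross > 0 → take C=(9.5604,4.9685) (cross=43.125)
ex = (C−B)/|BC| = (0.9138,0.4062); ey = (-0.4062,0.9138)
P = B + 0.90·ex + -2.11·ey = (2.1021,-0.6562)

2.10 -0.66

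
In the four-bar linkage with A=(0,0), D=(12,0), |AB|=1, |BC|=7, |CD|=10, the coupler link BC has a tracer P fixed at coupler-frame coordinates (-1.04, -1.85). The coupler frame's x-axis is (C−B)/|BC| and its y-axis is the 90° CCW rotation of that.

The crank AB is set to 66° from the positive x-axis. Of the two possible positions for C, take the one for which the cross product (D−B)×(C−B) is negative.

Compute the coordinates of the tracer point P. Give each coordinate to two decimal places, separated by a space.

-1.71 1.01

A=(0,0), D=(12.00,0)
B = A + 1.00·(cos66°, sin66°) = (0.4067, 0.9135)
|BD| = 11.6292
circle(B,7.00) ∩ circle(D,10.00): a=3.6218, h=5.9902
  candidates: C₊=(4.4880,6.6007) cross=69.661; C₋=(3.5468,-5.3426) cross=-69.661
  mode - wants cross < 0 → take C=(3.5468,-5.3426) (cross=-69.661)
ex = (C−B)/|BC| = (0.4486,-0.8937); ey = (0.8937,0.4486)
P = B + -1.04·ex + -1.85·ey = (-1.7132,1.0132)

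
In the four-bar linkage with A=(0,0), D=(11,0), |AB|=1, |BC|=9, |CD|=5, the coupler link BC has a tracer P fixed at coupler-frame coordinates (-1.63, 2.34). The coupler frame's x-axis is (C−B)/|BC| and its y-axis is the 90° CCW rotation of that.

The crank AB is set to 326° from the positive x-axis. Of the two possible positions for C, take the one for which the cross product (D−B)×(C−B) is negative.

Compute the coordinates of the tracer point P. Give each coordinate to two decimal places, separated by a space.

0.40 2.26

A=(0,0), D=(11.00,0)
B = A + 1.00·(cos326°, sin326°) = (0.8290, -0.5592)
|BD| = 10.1863
circle(B,9.00) ∩ circle(D,5.00): a=7.8419, h=4.4163
  candidates: C₊=(8.4167,4.2810) cross=44.986; C₋=(8.9016,-4.5384) cross=-44.986
  mode - wants cross < 0 → take C=(8.9016,-4.5384) (cross=-44.986)
ex = (C−B)/|BC| = (0.8970,-0.4421); ey = (0.4421,0.8970)
P = B + -1.63·ex + 2.34·ey = (0.4016,2.2603)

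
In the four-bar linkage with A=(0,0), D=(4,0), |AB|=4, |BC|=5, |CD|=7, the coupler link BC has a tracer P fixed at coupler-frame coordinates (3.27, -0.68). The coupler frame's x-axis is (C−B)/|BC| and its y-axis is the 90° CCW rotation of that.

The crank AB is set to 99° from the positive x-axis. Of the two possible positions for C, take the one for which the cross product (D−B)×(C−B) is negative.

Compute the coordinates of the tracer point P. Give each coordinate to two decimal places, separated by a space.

A=(0,0), D=(4.00,0)
B = A + 4.00·(cos99°, sin99°) = (-0.6257, 3.9508)
|BD| = 6.0832
circle(B,5.00) ∩ circle(D,7.00): a=1.0690, h=4.8844
  candidates: C₊=(3.3593,6.9706) cross=29.713; C₋=(-2.9850,-0.4576) cross=-29.713
  mode - wants cross < 0 → take C=(-2.9850,-0.4576) (cross=-29.713)
ex = (C−B)/|BC| = (-0.4719,-0.8817); ey = (0.8817,-0.4719)
P = B + 3.27·ex + -0.68·ey = (-2.7683,1.3885)

-2.77 1.39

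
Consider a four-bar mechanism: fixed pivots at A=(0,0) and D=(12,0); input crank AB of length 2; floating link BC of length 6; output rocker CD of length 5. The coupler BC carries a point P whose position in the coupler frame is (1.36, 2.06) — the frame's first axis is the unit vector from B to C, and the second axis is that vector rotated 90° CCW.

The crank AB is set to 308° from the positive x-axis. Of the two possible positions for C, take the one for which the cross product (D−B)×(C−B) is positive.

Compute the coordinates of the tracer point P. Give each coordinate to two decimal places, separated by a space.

A=(0,0), D=(12.00,0)
B = A + 2.00·(cos308°, sin308°) = (1.2313, -1.5760)
|BD| = 10.8834
circle(B,6.00) ∩ circle(D,5.00): a=5.9471, h=0.7953
  candidates: C₊=(7.0005,0.0721) cross=8.656; C₋=(7.2309,-1.5018) cross=-8.656
  mode + wants cross > 0 → take C=(7.0005,0.0721) (cross=8.656)
ex = (C−B)/|BC| = (0.9615,0.2747); ey = (-0.2747,0.9615)
P = B + 1.36·ex + 2.06·ey = (1.9731,0.7783)

1.97 0.78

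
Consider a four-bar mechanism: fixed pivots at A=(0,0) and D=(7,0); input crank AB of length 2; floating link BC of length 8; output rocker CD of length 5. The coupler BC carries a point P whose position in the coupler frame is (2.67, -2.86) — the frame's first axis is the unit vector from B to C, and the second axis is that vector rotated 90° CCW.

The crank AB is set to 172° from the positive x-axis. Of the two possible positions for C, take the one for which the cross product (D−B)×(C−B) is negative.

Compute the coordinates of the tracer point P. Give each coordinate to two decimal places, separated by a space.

A=(0,0), D=(7.00,0)
B = A + 2.00·(cos172°, sin172°) = (-1.9805, 0.2783)
|BD| = 8.9848
circle(B,8.00) ∩ circle(D,5.00): a=6.6627, h=4.4281
  candidates: C₊=(4.8162,4.4979) cross=39.786; C₋=(4.5418,-4.3540) cross=-39.786
  mode - wants cross < 0 → take C=(4.5418,-4.3540) (cross=-39.786)
ex = (C−B)/|BC| = (0.8153,-0.5790); ey = (0.5790,0.8153)
P = B + 2.67·ex + -2.86·ey = (-1.4598,-3.5994)

-1.46 -3.60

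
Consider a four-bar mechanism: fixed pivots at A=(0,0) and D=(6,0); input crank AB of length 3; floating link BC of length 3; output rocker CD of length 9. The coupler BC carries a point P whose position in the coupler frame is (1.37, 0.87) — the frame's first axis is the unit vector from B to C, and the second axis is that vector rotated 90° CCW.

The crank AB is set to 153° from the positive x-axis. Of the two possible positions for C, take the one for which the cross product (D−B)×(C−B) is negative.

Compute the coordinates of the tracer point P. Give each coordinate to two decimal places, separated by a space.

A=(0,0), D=(6.00,0)
B = A + 3.00·(cos153°, sin153°) = (-2.6730, 1.3620)
|BD| = 8.7793
circle(B,3.00) ∩ circle(D,9.00): a=0.2891, h=2.9860
  candidates: C₊=(-1.9242,4.2670) cross=26.215; C₋=(-2.8507,-1.6328) cross=-26.215
  mode - wants cross < 0 → take C=(-2.8507,-1.6328) (cross=-26.215)
ex = (C−B)/|BC| = (-0.0592,-0.9982); ey = (0.9982,-0.0592)
P = B + 1.37·ex + 0.87·ey = (-1.8857,-0.0571)

-1.89 -0.06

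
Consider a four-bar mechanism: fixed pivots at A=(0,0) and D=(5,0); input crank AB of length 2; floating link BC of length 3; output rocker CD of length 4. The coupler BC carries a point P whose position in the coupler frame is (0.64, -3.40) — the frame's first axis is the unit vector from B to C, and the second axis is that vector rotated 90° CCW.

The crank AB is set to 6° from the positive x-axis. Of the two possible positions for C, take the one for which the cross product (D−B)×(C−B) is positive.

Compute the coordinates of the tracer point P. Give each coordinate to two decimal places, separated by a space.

5.45 0.21

A=(0,0), D=(5.00,0)
B = A + 2.00·(cos6°, sin6°) = (1.9890, 0.2091)
|BD| = 3.0182
circle(B,3.00) ∩ circle(D,4.00): a=0.3495, h=2.9796
  candidates: C₊=(2.5441,3.1573) cross=8.993; C₋=(2.1313,-2.7876) cross=-8.993
  mode + wants cross > 0 → take C=(2.5441,3.1573) (cross=8.993)
ex = (C−B)/|BC| = (0.1850,0.9827); ey = (-0.9827,0.1850)
P = B + 0.64·ex + -3.40·ey = (5.4488,0.2090)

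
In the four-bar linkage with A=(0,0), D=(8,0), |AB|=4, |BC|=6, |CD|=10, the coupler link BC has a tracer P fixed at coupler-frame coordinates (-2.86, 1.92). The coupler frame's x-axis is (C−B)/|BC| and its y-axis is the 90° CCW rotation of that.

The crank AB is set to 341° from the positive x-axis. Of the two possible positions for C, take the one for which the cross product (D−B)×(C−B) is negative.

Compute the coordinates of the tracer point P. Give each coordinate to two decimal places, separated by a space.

7.09 -0.35

A=(0,0), D=(8.00,0)
B = A + 4.00·(cos341°, sin341°) = (3.7821, -1.3023)
|BD| = 4.4144
circle(B,6.00) ∩ circle(D,10.00): a=-5.0418, h=3.2527
  candidates: C₊=(-1.9949,0.3183) cross=14.359; C₋=(-0.0758,-5.8976) cross=-14.359
  mode - wants cross < 0 → take C=(-0.0758,-5.8976) (cross=-14.359)
ex = (C−B)/|BC| = (-0.6430,-0.7659); ey = (0.7659,-0.6430)
P = B + -2.86·ex + 1.92·ey = (7.0915,-0.3464)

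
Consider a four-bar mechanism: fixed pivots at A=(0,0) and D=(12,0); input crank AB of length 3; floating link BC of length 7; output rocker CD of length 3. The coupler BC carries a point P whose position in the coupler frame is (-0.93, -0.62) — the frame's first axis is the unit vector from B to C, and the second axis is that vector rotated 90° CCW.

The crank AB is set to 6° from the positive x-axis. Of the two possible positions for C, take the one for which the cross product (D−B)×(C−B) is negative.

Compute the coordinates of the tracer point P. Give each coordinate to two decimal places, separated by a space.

1.91 0.01

A=(0,0), D=(12.00,0)
B = A + 3.00·(cos6°, sin6°) = (2.9836, 0.3136)
|BD| = 9.0219
circle(B,7.00) ∩ circle(D,3.00): a=6.7278, h=1.9331
  candidates: C₊=(9.7745,2.0117) cross=17.441; C₋=(9.6401,-1.8522) cross=-17.441
  mode - wants cross < 0 → take C=(9.6401,-1.8522) (cross=-17.441)
ex = (C−B)/|BC| = (0.9509,-0.3094); ey = (0.3094,0.9509)
P = B + -0.93·ex + -0.62·ey = (1.9074,0.0118)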